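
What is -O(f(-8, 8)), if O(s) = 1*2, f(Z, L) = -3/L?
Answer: -2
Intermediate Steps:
O(s) = 2
-O(f(-8, 8)) = -1*2 = -2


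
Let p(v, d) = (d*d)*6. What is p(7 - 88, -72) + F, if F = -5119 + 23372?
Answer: 49357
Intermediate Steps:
p(v, d) = 6*d² (p(v, d) = d²*6 = 6*d²)
F = 18253
p(7 - 88, -72) + F = 6*(-72)² + 18253 = 6*5184 + 18253 = 31104 + 18253 = 49357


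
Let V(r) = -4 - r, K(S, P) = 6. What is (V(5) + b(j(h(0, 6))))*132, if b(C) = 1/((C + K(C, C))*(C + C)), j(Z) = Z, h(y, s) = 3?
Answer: -10670/9 ≈ -1185.6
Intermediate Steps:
b(C) = 1/(2*C*(6 + C)) (b(C) = 1/((C + 6)*(C + C)) = 1/((6 + C)*(2*C)) = 1/(2*C*(6 + C)))
(V(5) + b(j(h(0, 6))))*132 = ((-4 - 1*5) + (½)/(3*(6 + 3)))*132 = ((-4 - 5) + (½)*(⅓)/9)*132 = (-9 + (½)*(⅓)*(⅑))*132 = (-9 + 1/54)*132 = -485/54*132 = -10670/9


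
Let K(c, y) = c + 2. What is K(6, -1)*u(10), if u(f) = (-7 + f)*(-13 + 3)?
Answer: -240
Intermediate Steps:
u(f) = 70 - 10*f (u(f) = (-7 + f)*(-10) = 70 - 10*f)
K(c, y) = 2 + c
K(6, -1)*u(10) = (2 + 6)*(70 - 10*10) = 8*(70 - 100) = 8*(-30) = -240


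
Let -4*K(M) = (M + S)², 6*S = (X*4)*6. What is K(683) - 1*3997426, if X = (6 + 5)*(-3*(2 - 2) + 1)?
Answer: -16518233/4 ≈ -4.1296e+6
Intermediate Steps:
X = 11 (X = 11*(-3*0 + 1) = 11*(0 + 1) = 11*1 = 11)
S = 44 (S = ((11*4)*6)/6 = (44*6)/6 = (⅙)*264 = 44)
K(M) = -(44 + M)²/4 (K(M) = -(M + 44)²/4 = -(44 + M)²/4)
K(683) - 1*3997426 = -(44 + 683)²/4 - 1*3997426 = -¼*727² - 3997426 = -¼*528529 - 3997426 = -528529/4 - 3997426 = -16518233/4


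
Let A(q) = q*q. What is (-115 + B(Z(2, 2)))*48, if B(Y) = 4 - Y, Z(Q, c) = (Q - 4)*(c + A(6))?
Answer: -1680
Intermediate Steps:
A(q) = q²
Z(Q, c) = (-4 + Q)*(36 + c) (Z(Q, c) = (Q - 4)*(c + 6²) = (-4 + Q)*(c + 36) = (-4 + Q)*(36 + c))
(-115 + B(Z(2, 2)))*48 = (-115 + (4 - (-144 - 4*2 + 36*2 + 2*2)))*48 = (-115 + (4 - (-144 - 8 + 72 + 4)))*48 = (-115 + (4 - 1*(-76)))*48 = (-115 + (4 + 76))*48 = (-115 + 80)*48 = -35*48 = -1680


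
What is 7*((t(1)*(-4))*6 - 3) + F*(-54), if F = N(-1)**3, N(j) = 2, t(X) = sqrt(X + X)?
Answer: -453 - 168*sqrt(2) ≈ -690.59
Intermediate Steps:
t(X) = sqrt(2)*sqrt(X) (t(X) = sqrt(2*X) = sqrt(2)*sqrt(X))
F = 8 (F = 2**3 = 8)
7*((t(1)*(-4))*6 - 3) + F*(-54) = 7*(((sqrt(2)*sqrt(1))*(-4))*6 - 3) + 8*(-54) = 7*(((sqrt(2)*1)*(-4))*6 - 3) - 432 = 7*((sqrt(2)*(-4))*6 - 3) - 432 = 7*(-4*sqrt(2)*6 - 3) - 432 = 7*(-24*sqrt(2) - 3) - 432 = 7*(-3 - 24*sqrt(2)) - 432 = (-21 - 168*sqrt(2)) - 432 = -453 - 168*sqrt(2)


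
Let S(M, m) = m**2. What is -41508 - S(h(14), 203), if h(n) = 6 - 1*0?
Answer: -82717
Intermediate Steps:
h(n) = 6 (h(n) = 6 + 0 = 6)
-41508 - S(h(14), 203) = -41508 - 1*203**2 = -41508 - 1*41209 = -41508 - 41209 = -82717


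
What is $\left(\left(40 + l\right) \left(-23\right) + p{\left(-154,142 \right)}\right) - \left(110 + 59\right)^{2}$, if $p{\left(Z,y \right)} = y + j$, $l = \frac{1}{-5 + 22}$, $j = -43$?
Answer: $- \frac{499517}{17} \approx -29383.0$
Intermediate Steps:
$l = \frac{1}{17} \approx 0.058824$
$p{\left(Z,y \right)} = -43 + y$ ($p{\left(Z,y \right)} = y - 43 = -43 + y$)
$\left(\left(40 + l\right) \left(-23\right) + p{\left(-154,142 \right)}\right) - \left(110 + 59\right)^{2} = \left(\left(40 + \frac{1}{17}\right) \left(-23\right) + \left(-43 + 142\right)\right) - \left(110 + 59\right)^{2} = \left(\frac{681}{17} \left(-23\right) + 99\right) - 169^{2} = \left(- \frac{15663}{17} + 99\right) - 28561 = - \frac{13980}{17} - 28561 = - \frac{499517}{17}$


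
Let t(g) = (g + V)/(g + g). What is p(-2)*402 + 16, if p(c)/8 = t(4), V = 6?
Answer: 4036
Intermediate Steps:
t(g) = (6 + g)/(2*g) (t(g) = (g + 6)/(g + g) = (6 + g)/((2*g)) = (6 + g)*(1/(2*g)) = (6 + g)/(2*g))
p(c) = 10 (p(c) = 8*((½)*(6 + 4)/4) = 8*((½)*(¼)*10) = 8*(5/4) = 10)
p(-2)*402 + 16 = 10*402 + 16 = 4020 + 16 = 4036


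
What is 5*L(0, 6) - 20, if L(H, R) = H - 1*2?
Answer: -30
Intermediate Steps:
L(H, R) = -2 + H (L(H, R) = H - 2 = -2 + H)
5*L(0, 6) - 20 = 5*(-2 + 0) - 20 = 5*(-2) - 20 = -10 - 20 = -30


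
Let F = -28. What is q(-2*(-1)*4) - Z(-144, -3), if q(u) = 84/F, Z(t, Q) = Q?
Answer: 0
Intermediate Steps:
q(u) = -3 (q(u) = 84/(-28) = 84*(-1/28) = -3)
q(-2*(-1)*4) - Z(-144, -3) = -3 - 1*(-3) = -3 + 3 = 0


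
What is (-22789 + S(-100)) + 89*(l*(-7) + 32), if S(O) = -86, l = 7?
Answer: -24388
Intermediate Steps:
(-22789 + S(-100)) + 89*(l*(-7) + 32) = (-22789 - 86) + 89*(7*(-7) + 32) = -22875 + 89*(-49 + 32) = -22875 + 89*(-17) = -22875 - 1513 = -24388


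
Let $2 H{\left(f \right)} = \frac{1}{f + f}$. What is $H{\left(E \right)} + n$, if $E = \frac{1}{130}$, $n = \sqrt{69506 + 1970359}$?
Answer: $\frac{65}{2} + \sqrt{2039865} \approx 1460.7$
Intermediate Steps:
$n = \sqrt{2039865} \approx 1428.2$
$E = \frac{1}{130} \approx 0.0076923$
$H{\left(f \right)} = \frac{1}{4 f}$ ($H{\left(f \right)} = \frac{1}{2 \left(f + f\right)} = \frac{1}{2 \cdot 2 f} = \frac{\frac{1}{2} \frac{1}{f}}{2} = \frac{1}{4 f}$)
$H{\left(E \right)} + n = \frac{\frac{1}{\frac{1}{130}}}{4} + \sqrt{2039865} = \frac{1}{4} \cdot 130 + \sqrt{2039865} = \frac{65}{2} + \sqrt{2039865}$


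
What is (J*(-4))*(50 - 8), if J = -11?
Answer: 1848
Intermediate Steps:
(J*(-4))*(50 - 8) = (-11*(-4))*(50 - 8) = 44*42 = 1848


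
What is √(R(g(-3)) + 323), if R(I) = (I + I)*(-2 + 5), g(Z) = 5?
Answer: √353 ≈ 18.788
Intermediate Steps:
R(I) = 6*I (R(I) = (2*I)*3 = 6*I)
√(R(g(-3)) + 323) = √(6*5 + 323) = √(30 + 323) = √353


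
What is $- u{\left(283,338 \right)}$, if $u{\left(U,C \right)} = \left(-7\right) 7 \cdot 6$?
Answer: $294$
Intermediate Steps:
$u{\left(U,C \right)} = -294$ ($u{\left(U,C \right)} = \left(-49\right) 6 = -294$)
$- u{\left(283,338 \right)} = \left(-1\right) \left(-294\right) = 294$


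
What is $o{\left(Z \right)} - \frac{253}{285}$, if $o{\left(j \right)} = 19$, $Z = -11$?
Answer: $\frac{5162}{285} \approx 18.112$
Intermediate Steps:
$o{\left(Z \right)} - \frac{253}{285} = 19 - \frac{253}{285} = \frac{5162}{285}$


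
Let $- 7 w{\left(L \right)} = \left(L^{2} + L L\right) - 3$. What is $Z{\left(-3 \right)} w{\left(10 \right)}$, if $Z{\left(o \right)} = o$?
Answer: $\frac{591}{7} \approx 84.429$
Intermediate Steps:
$w{\left(L \right)} = \frac{3}{7} - \frac{2 L^{2}}{7}$ ($w{\left(L \right)} = - \frac{\left(L^{2} + L L\right) - 3}{7} = - \frac{\left(L^{2} + L^{2}\right) - 3}{7} = - \frac{2 L^{2} - 3}{7} = - \frac{-3 + 2 L^{2}}{7} = \frac{3}{7} - \frac{2 L^{2}}{7}$)
$Z{\left(-3 \right)} w{\left(10 \right)} = - 3 \left(\frac{3}{7} - \frac{2 \cdot 10^{2}}{7}\right) = - 3 \left(\frac{3}{7} - \frac{200}{7}\right) = \left(-3\right) \left(- \frac{197}{7}\right) = \frac{591}{7}$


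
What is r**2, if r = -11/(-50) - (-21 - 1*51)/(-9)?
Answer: 151321/2500 ≈ 60.528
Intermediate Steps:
r = -389/50 (r = -11*(-1/50) - (-21 - 51)*(-1/9) = 11/50 - 1*(-72)*(-1/9) = 11/50 + 72*(-1/9) = 11/50 - 8 = -389/50 ≈ -7.7800)
r**2 = (-389/50)**2 = 151321/2500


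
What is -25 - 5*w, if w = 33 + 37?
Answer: -375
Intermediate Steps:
w = 70
-25 - 5*w = -25 - 5*70 = -25 - 350 = -375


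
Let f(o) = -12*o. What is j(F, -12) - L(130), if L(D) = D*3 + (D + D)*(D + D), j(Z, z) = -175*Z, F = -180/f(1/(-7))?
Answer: -49615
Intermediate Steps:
F = -105 (F = -180/((-12/(-7))) = -180/((-12*(-⅐))) = -180/12/7 = -180*7/12 = -105)
L(D) = 3*D + 4*D² (L(D) = 3*D + (2*D)*(2*D) = 3*D + 4*D²)
j(F, -12) - L(130) = -175*(-105) - 130*(3 + 4*130) = 18375 - 130*(3 + 520) = 18375 - 130*523 = 18375 - 1*67990 = 18375 - 67990 = -49615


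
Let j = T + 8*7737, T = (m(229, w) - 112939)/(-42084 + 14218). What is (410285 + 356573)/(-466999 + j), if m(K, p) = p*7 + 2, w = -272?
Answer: -21369265028/11288485357 ≈ -1.8930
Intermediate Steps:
m(K, p) = 2 + 7*p (m(K, p) = 7*p + 2 = 2 + 7*p)
T = 114841/27866 (T = ((2 + 7*(-272)) - 112939)/(-42084 + 14218) = ((2 - 1904) - 112939)/(-27866) = (-1902 - 112939)*(-1/27866) = -114841*(-1/27866) = 114841/27866 ≈ 4.1212)
j = 1724908777/27866 (j = 114841/27866 + 8*7737 = 114841/27866 + 61896 = 1724908777/27866 ≈ 61900.)
(410285 + 356573)/(-466999 + j) = (410285 + 356573)/(-466999 + 1724908777/27866) = 766858/(-11288485357/27866) = 766858*(-27866/11288485357) = -21369265028/11288485357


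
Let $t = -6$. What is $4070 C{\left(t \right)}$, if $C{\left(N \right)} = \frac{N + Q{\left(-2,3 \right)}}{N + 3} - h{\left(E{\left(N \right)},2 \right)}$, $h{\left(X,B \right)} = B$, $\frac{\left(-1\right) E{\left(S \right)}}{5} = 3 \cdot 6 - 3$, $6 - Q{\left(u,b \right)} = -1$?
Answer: $- \frac{28490}{3} \approx -9496.7$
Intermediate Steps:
$Q{\left(u,b \right)} = 7$ ($Q{\left(u,b \right)} = 6 - -1 = 6 + 1 = 7$)
$E{\left(S \right)} = -75$ ($E{\left(S \right)} = - 5 \left(3 \cdot 6 - 3\right) = - 5 \left(18 - 3\right) = \left(-5\right) 15 = -75$)
$C{\left(N \right)} = -2 + \frac{7 + N}{3 + N}$ ($C{\left(N \right)} = \frac{N + 7}{N + 3} - 2 = \frac{7 + N}{3 + N} - 2 = -2 + \frac{7 + N}{3 + N}$)
$4070 C{\left(t \right)} = 4070 \frac{1 - -6}{3 - 6} = 4070 \frac{1 + 6}{-3} = 4070 \left(\left(- \frac{1}{3}\right) 7\right) = 4070 \left(- \frac{7}{3}\right) = - \frac{28490}{3}$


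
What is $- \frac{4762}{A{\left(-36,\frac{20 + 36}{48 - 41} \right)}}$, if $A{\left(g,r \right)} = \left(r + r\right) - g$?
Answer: $- \frac{2381}{26} \approx -91.577$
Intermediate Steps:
$A{\left(g,r \right)} = - g + 2 r$ ($A{\left(g,r \right)} = 2 r - g = - g + 2 r$)
$- \frac{4762}{A{\left(-36,\frac{20 + 36}{48 - 41} \right)}} = - \frac{4762}{\left(-1\right) \left(-36\right) + 2 \frac{20 + 36}{48 - 41}} = - \frac{4762}{36 + 2 \cdot \frac{56}{7}} = - \frac{4762}{36 + 2 \cdot 56 \cdot \frac{1}{7}} = - \frac{4762}{36 + 2 \cdot 8} = - \frac{4762}{36 + 16} = - \frac{4762}{52} = \left(-4762\right) \frac{1}{52} = - \frac{2381}{26}$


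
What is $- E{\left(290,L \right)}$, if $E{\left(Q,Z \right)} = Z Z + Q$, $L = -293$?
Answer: $-86139$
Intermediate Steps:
$E{\left(Q,Z \right)} = Q + Z^{2}$ ($E{\left(Q,Z \right)} = Z^{2} + Q = Q + Z^{2}$)
$- E{\left(290,L \right)} = - (290 + \left(-293\right)^{2}) = - (290 + 85849) = \left(-1\right) 86139 = -86139$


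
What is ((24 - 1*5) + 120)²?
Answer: 19321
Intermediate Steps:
((24 - 1*5) + 120)² = ((24 - 5) + 120)² = (19 + 120)² = 139² = 19321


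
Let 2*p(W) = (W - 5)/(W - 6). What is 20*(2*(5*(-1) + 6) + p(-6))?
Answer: 295/6 ≈ 49.167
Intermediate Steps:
p(W) = (-5 + W)/(2*(-6 + W)) (p(W) = ((W - 5)/(W - 6))/2 = ((-5 + W)/(-6 + W))/2 = (-5 + W)/(2*(-6 + W)))
20*(2*(5*(-1) + 6) + p(-6)) = 20*(2*(5*(-1) + 6) + (-5 - 6)/(2*(-6 - 6))) = 20*(2*(-5 + 6) + (1/2)*(-11)/(-12)) = 20*(2*1 + (1/2)*(-1/12)*(-11)) = 20*(2 + 11/24) = 20*(59/24) = 295/6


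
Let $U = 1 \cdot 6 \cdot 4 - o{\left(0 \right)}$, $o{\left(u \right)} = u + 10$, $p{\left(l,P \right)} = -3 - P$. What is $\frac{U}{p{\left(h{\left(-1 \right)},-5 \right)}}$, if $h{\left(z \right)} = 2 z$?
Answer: $7$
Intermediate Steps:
$o{\left(u \right)} = 10 + u$
$U = 14$ ($U = 1 \cdot 6 \cdot 4 - \left(10 + 0\right) = 6 \cdot 4 - 10 = 24 - 10 = 14$)
$\frac{U}{p{\left(h{\left(-1 \right)},-5 \right)}} = \frac{14}{-3 - -5} = \frac{14}{-3 + 5} = \frac{14}{2} = 14 \cdot \frac{1}{2} = 7$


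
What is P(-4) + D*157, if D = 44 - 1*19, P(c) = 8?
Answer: 3933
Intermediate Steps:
D = 25 (D = 44 - 19 = 25)
P(-4) + D*157 = 8 + 25*157 = 8 + 3925 = 3933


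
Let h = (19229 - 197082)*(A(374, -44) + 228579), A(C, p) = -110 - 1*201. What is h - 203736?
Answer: -40598352340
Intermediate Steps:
A(C, p) = -311 (A(C, p) = -110 - 201 = -311)
h = -40598148604 (h = (19229 - 197082)*(-311 + 228579) = -177853*228268 = -40598148604)
h - 203736 = -40598148604 - 203736 = -40598352340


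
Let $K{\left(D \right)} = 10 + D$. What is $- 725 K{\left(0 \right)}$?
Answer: $-7250$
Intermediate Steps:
$- 725 K{\left(0 \right)} = - 725 \left(10 + 0\right) = \left(-725\right) 10 = -7250$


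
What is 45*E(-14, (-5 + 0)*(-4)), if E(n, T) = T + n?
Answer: 270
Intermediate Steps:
45*E(-14, (-5 + 0)*(-4)) = 45*((-5 + 0)*(-4) - 14) = 45*(-5*(-4) - 14) = 45*(20 - 14) = 45*6 = 270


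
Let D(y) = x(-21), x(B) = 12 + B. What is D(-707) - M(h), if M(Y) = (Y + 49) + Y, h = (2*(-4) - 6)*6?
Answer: 110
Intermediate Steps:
D(y) = -9 (D(y) = 12 - 21 = -9)
h = -84 (h = (-8 - 6)*6 = -14*6 = -84)
M(Y) = 49 + 2*Y (M(Y) = (49 + Y) + Y = 49 + 2*Y)
D(-707) - M(h) = -9 - (49 + 2*(-84)) = -9 - (49 - 168) = -9 - 1*(-119) = -9 + 119 = 110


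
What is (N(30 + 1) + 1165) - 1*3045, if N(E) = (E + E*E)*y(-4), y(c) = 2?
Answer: 104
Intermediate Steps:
N(E) = 2*E + 2*E**2 (N(E) = (E + E*E)*2 = (E + E**2)*2 = 2*E + 2*E**2)
(N(30 + 1) + 1165) - 1*3045 = (2*(30 + 1)*(1 + (30 + 1)) + 1165) - 1*3045 = (2*31*(1 + 31) + 1165) - 3045 = (2*31*32 + 1165) - 3045 = (1984 + 1165) - 3045 = 3149 - 3045 = 104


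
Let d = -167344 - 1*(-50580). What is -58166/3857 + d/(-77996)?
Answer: -1021589147/75207643 ≈ -13.584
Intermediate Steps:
d = -116764 (d = -167344 + 50580 = -116764)
-58166/3857 + d/(-77996) = -58166/3857 - 116764/(-77996) = -58166*1/3857 - 116764*(-1/77996) = -58166/3857 + 29191/19499 = -1021589147/75207643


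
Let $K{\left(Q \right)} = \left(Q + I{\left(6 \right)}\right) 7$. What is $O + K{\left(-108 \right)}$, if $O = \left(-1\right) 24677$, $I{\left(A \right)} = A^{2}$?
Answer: $-25181$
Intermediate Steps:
$O = -24677$
$K{\left(Q \right)} = 252 + 7 Q$ ($K{\left(Q \right)} = \left(Q + 6^{2}\right) 7 = \left(Q + 36\right) 7 = \left(36 + Q\right) 7 = 252 + 7 Q$)
$O + K{\left(-108 \right)} = -24677 + \left(252 + 7 \left(-108\right)\right) = -24677 + \left(252 - 756\right) = -24677 - 504 = -25181$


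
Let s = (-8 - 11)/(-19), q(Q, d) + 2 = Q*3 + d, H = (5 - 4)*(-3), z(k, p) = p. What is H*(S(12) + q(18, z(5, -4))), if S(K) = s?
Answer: -147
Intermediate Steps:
H = -3 (H = 1*(-3) = -3)
q(Q, d) = -2 + d + 3*Q (q(Q, d) = -2 + (Q*3 + d) = -2 + (3*Q + d) = -2 + (d + 3*Q) = -2 + d + 3*Q)
s = 1 (s = -19*(-1/19) = 1)
S(K) = 1
H*(S(12) + q(18, z(5, -4))) = -3*(1 + (-2 - 4 + 3*18)) = -3*(1 + (-2 - 4 + 54)) = -3*(1 + 48) = -3*49 = -147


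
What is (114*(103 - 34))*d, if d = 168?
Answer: 1321488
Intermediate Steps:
(114*(103 - 34))*d = (114*(103 - 34))*168 = (114*69)*168 = 7866*168 = 1321488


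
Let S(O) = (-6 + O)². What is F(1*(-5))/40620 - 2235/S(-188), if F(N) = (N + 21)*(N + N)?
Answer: -4840373/76438716 ≈ -0.063324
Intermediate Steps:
F(N) = 2*N*(21 + N) (F(N) = (21 + N)*(2*N) = 2*N*(21 + N))
F(1*(-5))/40620 - 2235/S(-188) = (2*(1*(-5))*(21 + 1*(-5)))/40620 - 2235/(-6 - 188)² = (2*(-5)*(21 - 5))*(1/40620) - 2235/((-194)²) = (2*(-5)*16)*(1/40620) - 2235/37636 = -160*1/40620 - 2235*1/37636 = -8/2031 - 2235/37636 = -4840373/76438716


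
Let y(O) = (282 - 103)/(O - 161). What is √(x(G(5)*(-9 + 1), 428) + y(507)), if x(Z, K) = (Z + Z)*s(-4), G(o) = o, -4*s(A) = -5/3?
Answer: I*√35357394/1038 ≈ 5.7285*I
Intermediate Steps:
s(A) = 5/12 (s(A) = -(-5)/(4*3) = -¼*(-5/3) = 5/12)
x(Z, K) = 5*Z/6 (x(Z, K) = (Z + Z)*(5/12) = (2*Z)*(5/12) = 5*Z/6)
y(O) = 179/(-161 + O)
√(x(G(5)*(-9 + 1), 428) + y(507)) = √(5*(5*(-9 + 1))/6 + 179/(-161 + 507)) = √(5*(5*(-8))/6 + 179/346) = √((⅚)*(-40) + 179*(1/346)) = √(-100/3 + 179/346) = √(-34063/1038) = I*√35357394/1038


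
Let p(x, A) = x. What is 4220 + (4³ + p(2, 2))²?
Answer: 8576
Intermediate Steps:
4220 + (4³ + p(2, 2))² = 4220 + (4³ + 2)² = 4220 + (64 + 2)² = 4220 + 66² = 4220 + 4356 = 8576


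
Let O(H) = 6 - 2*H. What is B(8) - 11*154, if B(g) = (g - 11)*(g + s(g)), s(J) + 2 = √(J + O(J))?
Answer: -1712 - 3*I*√2 ≈ -1712.0 - 4.2426*I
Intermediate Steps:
s(J) = -2 + √(6 - J) (s(J) = -2 + √(J + (6 - 2*J)) = -2 + √(6 - J))
B(g) = (-11 + g)*(-2 + g + √(6 - g)) (B(g) = (g - 11)*(g + (-2 + √(6 - g))) = (-11 + g)*(-2 + g + √(6 - g)))
B(8) - 11*154 = (22 + 8² - 13*8 - 11*√(6 - 1*8) + 8*√(6 - 1*8)) - 11*154 = (22 + 64 - 104 - 11*√(6 - 8) + 8*√(6 - 8)) - 1694 = (22 + 64 - 104 - 11*I*√2 + 8*√(-2)) - 1694 = (22 + 64 - 104 - 11*I*√2 + 8*(I*√2)) - 1694 = (22 + 64 - 104 - 11*I*√2 + 8*I*√2) - 1694 = (-18 - 3*I*√2) - 1694 = -1712 - 3*I*√2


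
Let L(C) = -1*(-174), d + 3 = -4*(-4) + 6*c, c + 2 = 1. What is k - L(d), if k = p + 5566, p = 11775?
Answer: 17167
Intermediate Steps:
c = -1 (c = -2 + 1 = -1)
d = 7 (d = -3 + (-4*(-4) + 6*(-1)) = -3 + (16 - 6) = -3 + 10 = 7)
L(C) = 174
k = 17341 (k = 11775 + 5566 = 17341)
k - L(d) = 17341 - 1*174 = 17341 - 174 = 17167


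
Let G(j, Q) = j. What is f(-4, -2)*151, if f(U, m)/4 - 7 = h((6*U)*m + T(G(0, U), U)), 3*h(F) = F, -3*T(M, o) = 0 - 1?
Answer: 125632/9 ≈ 13959.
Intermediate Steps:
T(M, o) = 1/3 (T(M, o) = -(0 - 1)/3 = -1/3*(-1) = 1/3)
h(F) = F/3
f(U, m) = 256/9 + 8*U*m (f(U, m) = 28 + 4*(((6*U)*m + 1/3)/3) = 28 + 4*((6*U*m + 1/3)/3) = 28 + 4*((1/3 + 6*U*m)/3) = 28 + 4*(1/9 + 2*U*m) = 28 + (4/9 + 8*U*m) = 256/9 + 8*U*m)
f(-4, -2)*151 = (256/9 + 8*(-4)*(-2))*151 = (256/9 + 64)*151 = (832/9)*151 = 125632/9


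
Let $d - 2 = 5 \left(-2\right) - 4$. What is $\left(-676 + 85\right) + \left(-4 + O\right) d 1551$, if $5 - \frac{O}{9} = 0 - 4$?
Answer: $-1433715$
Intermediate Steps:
$O = 81$ ($O = 45 - 9 \left(0 - 4\right) = 45 - -36 = 45 + 36 = 81$)
$d = -12$ ($d = 2 + \left(5 \left(-2\right) - 4\right) = 2 - 14 = -12$)
$\left(-676 + 85\right) + \left(-4 + O\right) d 1551 = \left(-676 + 85\right) + \left(-4 + 81\right) \left(-12\right) 1551 = -591 + 77 \left(-12\right) 1551 = -591 - 1433124 = -1433715$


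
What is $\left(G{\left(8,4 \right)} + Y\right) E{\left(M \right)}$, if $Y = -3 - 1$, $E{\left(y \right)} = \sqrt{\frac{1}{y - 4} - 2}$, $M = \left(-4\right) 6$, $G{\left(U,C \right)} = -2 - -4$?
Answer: $- \frac{i \sqrt{399}}{7} \approx - 2.8536 i$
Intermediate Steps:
$G{\left(U,C \right)} = 2$ ($G{\left(U,C \right)} = -2 + 4 = 2$)
$M = -24$
$E{\left(y \right)} = \sqrt{-2 + \frac{1}{-4 + y}}$ ($E{\left(y \right)} = \sqrt{\frac{1}{-4 + y} - 2} = \sqrt{-2 + \frac{1}{-4 + y}}$)
$Y = -4$ ($Y = -3 - 1 = -4$)
$\left(G{\left(8,4 \right)} + Y\right) E{\left(M \right)} = \left(2 - 4\right) \sqrt{\frac{9 - -48}{-4 - 24}} = - 2 \sqrt{\frac{9 + 48}{-28}} = - 2 \sqrt{\left(- \frac{1}{28}\right) 57} = - 2 \sqrt{- \frac{57}{28}} = - 2 \frac{i \sqrt{399}}{14} = - \frac{i \sqrt{399}}{7}$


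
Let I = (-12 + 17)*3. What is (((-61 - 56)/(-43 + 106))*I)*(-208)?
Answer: 40560/7 ≈ 5794.3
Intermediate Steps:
I = 15 (I = 5*3 = 15)
(((-61 - 56)/(-43 + 106))*I)*(-208) = (((-61 - 56)/(-43 + 106))*15)*(-208) = (-117/63*15)*(-208) = (-117*1/63*15)*(-208) = -13/7*15*(-208) = -195/7*(-208) = 40560/7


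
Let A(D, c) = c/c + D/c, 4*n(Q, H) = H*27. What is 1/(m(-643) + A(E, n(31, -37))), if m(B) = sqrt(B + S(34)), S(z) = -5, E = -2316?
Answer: 1139193/83559313 - 1996002*I*sqrt(2)/83559313 ≈ 0.013633 - 0.033782*I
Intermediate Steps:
n(Q, H) = 27*H/4 (n(Q, H) = (H*27)/4 = (27*H)/4 = 27*H/4)
A(D, c) = 1 + D/c
m(B) = sqrt(-5 + B) (m(B) = sqrt(B - 5) = sqrt(-5 + B))
1/(m(-643) + A(E, n(31, -37))) = 1/(sqrt(-5 - 643) + (-2316 + (27/4)*(-37))/(((27/4)*(-37)))) = 1/(sqrt(-648) + (-2316 - 999/4)/(-999/4)) = 1/(18*I*sqrt(2) - 4/999*(-10263/4)) = 1/(18*I*sqrt(2) + 3421/333) = 1/(3421/333 + 18*I*sqrt(2))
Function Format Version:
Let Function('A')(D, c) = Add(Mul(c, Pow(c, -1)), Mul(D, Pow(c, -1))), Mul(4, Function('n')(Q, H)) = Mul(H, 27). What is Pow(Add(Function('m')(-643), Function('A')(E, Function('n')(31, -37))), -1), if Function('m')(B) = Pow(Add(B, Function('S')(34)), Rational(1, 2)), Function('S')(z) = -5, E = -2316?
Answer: Add(Rational(1139193, 83559313), Mul(Rational(-1996002, 83559313), I, Pow(2, Rational(1, 2)))) ≈ Add(0.013633, Mul(-0.033782, I))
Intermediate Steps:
Function('n')(Q, H) = Mul(Rational(27, 4), H) (Function('n')(Q, H) = Mul(Rational(1, 4), Mul(H, 27)) = Mul(Rational(1, 4), Mul(27, H)) = Mul(Rational(27, 4), H))
Function('A')(D, c) = Add(1, Mul(D, Pow(c, -1)))
Function('m')(B) = Pow(Add(-5, B), Rational(1, 2)) (Function('m')(B) = Pow(Add(B, -5), Rational(1, 2)) = Pow(Add(-5, B), Rational(1, 2)))
Pow(Add(Function('m')(-643), Function('A')(E, Function('n')(31, -37))), -1) = Pow(Add(Pow(Add(-5, -643), Rational(1, 2)), Mul(Pow(Mul(Rational(27, 4), -37), -1), Add(-2316, Mul(Rational(27, 4), -37)))), -1) = Pow(Add(Pow(-648, Rational(1, 2)), Mul(Pow(Rational(-999, 4), -1), Add(-2316, Rational(-999, 4)))), -1) = Pow(Add(Mul(18, I, Pow(2, Rational(1, 2))), Mul(Rational(-4, 999), Rational(-10263, 4))), -1) = Pow(Add(Mul(18, I, Pow(2, Rational(1, 2))), Rational(3421, 333)), -1) = Pow(Add(Rational(3421, 333), Mul(18, I, Pow(2, Rational(1, 2)))), -1)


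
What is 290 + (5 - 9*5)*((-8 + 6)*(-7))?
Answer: -270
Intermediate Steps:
290 + (5 - 9*5)*((-8 + 6)*(-7)) = 290 + (5 - 45)*(-2*(-7)) = 290 - 40*14 = 290 - 560 = -270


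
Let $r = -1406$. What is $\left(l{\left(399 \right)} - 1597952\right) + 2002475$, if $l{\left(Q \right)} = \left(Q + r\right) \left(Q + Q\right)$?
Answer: $-399063$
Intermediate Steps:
$l{\left(Q \right)} = 2 Q \left(-1406 + Q\right)$ ($l{\left(Q \right)} = \left(Q - 1406\right) \left(Q + Q\right) = \left(-1406 + Q\right) 2 Q = 2 Q \left(-1406 + Q\right)$)
$\left(l{\left(399 \right)} - 1597952\right) + 2002475 = \left(2 \cdot 399 \left(-1406 + 399\right) - 1597952\right) + 2002475 = \left(2 \cdot 399 \left(-1007\right) - 1597952\right) + 2002475 = \left(-803586 - 1597952\right) + 2002475 = -2401538 + 2002475 = -399063$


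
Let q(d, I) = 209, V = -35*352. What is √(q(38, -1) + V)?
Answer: I*√12111 ≈ 110.05*I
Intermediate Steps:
V = -12320
√(q(38, -1) + V) = √(209 - 12320) = √(-12111) = I*√12111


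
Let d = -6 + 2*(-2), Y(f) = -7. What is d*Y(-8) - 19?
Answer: 51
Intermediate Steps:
d = -10 (d = -6 - 4 = -10)
d*Y(-8) - 19 = -10*(-7) - 19 = 70 - 19 = 51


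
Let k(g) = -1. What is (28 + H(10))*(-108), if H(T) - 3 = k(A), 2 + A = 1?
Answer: -3240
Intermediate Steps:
A = -1 (A = -2 + 1 = -1)
H(T) = 2 (H(T) = 3 - 1 = 2)
(28 + H(10))*(-108) = (28 + 2)*(-108) = 30*(-108) = -3240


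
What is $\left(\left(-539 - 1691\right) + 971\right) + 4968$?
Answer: $3709$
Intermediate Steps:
$\left(\left(-539 - 1691\right) + 971\right) + 4968 = \left(-2230 + 971\right) + 4968 = -1259 + 4968 = 3709$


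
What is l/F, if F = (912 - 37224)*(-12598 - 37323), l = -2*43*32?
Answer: -344/226591419 ≈ -1.5182e-6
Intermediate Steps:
l = -2752 (l = -86*32 = -2752)
F = 1812731352 (F = -36312*(-49921) = 1812731352)
l/F = -2752/1812731352 = -2752*1/1812731352 = -344/226591419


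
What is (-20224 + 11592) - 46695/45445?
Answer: -78465587/9089 ≈ -8633.0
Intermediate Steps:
(-20224 + 11592) - 46695/45445 = -8632 - 46695/45445 = -8632 - 1*9339/9089 = -8632 - 9339/9089 = -78465587/9089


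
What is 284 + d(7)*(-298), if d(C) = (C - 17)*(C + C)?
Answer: 42004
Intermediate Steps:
d(C) = 2*C*(-17 + C) (d(C) = (-17 + C)*(2*C) = 2*C*(-17 + C))
284 + d(7)*(-298) = 284 + (2*7*(-17 + 7))*(-298) = 284 + (2*7*(-10))*(-298) = 284 - 140*(-298) = 284 + 41720 = 42004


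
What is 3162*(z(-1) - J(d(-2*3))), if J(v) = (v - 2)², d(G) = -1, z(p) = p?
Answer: -31620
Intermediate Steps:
J(v) = (-2 + v)²
3162*(z(-1) - J(d(-2*3))) = 3162*(-1 - (-2 - 1)²) = 3162*(-1 - 1*(-3)²) = 3162*(-1 - 1*9) = 3162*(-1 - 9) = 3162*(-10) = -31620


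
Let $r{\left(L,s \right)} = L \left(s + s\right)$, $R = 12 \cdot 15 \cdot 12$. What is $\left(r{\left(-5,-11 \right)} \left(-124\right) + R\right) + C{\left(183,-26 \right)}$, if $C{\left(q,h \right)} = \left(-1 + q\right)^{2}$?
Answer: $21644$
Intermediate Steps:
$R = 2160$ ($R = 180 \cdot 12 = 2160$)
$r{\left(L,s \right)} = 2 L s$ ($r{\left(L,s \right)} = L 2 s = 2 L s$)
$\left(r{\left(-5,-11 \right)} \left(-124\right) + R\right) + C{\left(183,-26 \right)} = \left(2 \left(-5\right) \left(-11\right) \left(-124\right) + 2160\right) + \left(-1 + 183\right)^{2} = \left(110 \left(-124\right) + 2160\right) + 182^{2} = \left(-13640 + 2160\right) + 33124 = -11480 + 33124 = 21644$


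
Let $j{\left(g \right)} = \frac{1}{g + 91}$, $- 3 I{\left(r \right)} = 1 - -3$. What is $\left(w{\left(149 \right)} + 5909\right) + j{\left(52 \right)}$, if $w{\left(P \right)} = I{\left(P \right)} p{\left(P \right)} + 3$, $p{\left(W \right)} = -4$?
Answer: $\frac{2538539}{429} \approx 5917.3$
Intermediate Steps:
$I{\left(r \right)} = - \frac{4}{3}$ ($I{\left(r \right)} = - \frac{1 - -3}{3} = - \frac{1 + 3}{3} = \left(- \frac{1}{3}\right) 4 = - \frac{4}{3}$)
$j{\left(g \right)} = \frac{1}{91 + g}$
$w{\left(P \right)} = \frac{25}{3}$ ($w{\left(P \right)} = \left(- \frac{4}{3}\right) \left(-4\right) + 3 = \frac{16}{3} + 3 = \frac{25}{3}$)
$\left(w{\left(149 \right)} + 5909\right) + j{\left(52 \right)} = \left(\frac{25}{3} + 5909\right) + \frac{1}{91 + 52} = \frac{17752}{3} + \frac{1}{143} = \frac{2538539}{429}$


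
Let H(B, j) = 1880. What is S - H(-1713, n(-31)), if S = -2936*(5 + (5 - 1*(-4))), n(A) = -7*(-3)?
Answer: -42984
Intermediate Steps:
n(A) = 21
S = -41104 (S = -2936*(5 + (5 + 4)) = -2936*(5 + 9) = -2936*14 = -41104)
S - H(-1713, n(-31)) = -41104 - 1*1880 = -41104 - 1880 = -42984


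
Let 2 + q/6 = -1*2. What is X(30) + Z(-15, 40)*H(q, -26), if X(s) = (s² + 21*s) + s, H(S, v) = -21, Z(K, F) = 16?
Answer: 1224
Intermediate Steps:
q = -24 (q = -12 + 6*(-1*2) = -12 + 6*(-2) = -12 - 12 = -24)
X(s) = s² + 22*s
X(30) + Z(-15, 40)*H(q, -26) = 30*(22 + 30) + 16*(-21) = 30*52 - 336 = 1560 - 336 = 1224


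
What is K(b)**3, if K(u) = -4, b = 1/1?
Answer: -64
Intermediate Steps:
b = 1
K(b)**3 = (-4)**3 = -64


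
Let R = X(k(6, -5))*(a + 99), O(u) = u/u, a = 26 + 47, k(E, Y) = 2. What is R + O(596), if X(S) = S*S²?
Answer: 1377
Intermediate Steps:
a = 73
X(S) = S³
O(u) = 1
R = 1376 (R = 2³*(73 + 99) = 8*172 = 1376)
R + O(596) = 1376 + 1 = 1377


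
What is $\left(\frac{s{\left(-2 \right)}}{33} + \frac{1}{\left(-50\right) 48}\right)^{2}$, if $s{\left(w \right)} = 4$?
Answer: $\frac{1129969}{77440000} \approx 0.014592$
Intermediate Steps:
$\left(\frac{s{\left(-2 \right)}}{33} + \frac{1}{\left(-50\right) 48}\right)^{2} = \left(\frac{4}{33} + \frac{1}{\left(-50\right) 48}\right)^{2} = \left(4 \cdot \frac{1}{33} - \frac{1}{2400}\right)^{2} = \left(\frac{4}{33} - \frac{1}{2400}\right)^{2} = \left(\frac{1063}{8800}\right)^{2} = \frac{1129969}{77440000}$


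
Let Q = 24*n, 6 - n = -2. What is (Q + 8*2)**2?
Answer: 43264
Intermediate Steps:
n = 8 (n = 6 - 1*(-2) = 6 + 2 = 8)
Q = 192 (Q = 24*8 = 192)
(Q + 8*2)**2 = (192 + 8*2)**2 = (192 + 16)**2 = 208**2 = 43264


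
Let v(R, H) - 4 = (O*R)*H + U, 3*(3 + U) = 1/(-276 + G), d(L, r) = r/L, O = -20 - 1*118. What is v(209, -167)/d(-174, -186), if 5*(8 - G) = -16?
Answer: 554816248475/123132 ≈ 4.5059e+6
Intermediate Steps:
O = -138 (O = -20 - 118 = -138)
G = 56/5 (G = 8 - 1/5*(-16) = 8 + 16/5 = 56/5 ≈ 11.200)
U = -11921/3972 (U = -3 + 1/(3*(-276 + 56/5)) = -3 + 1/(3*(-1324/5)) = -3 + (1/3)*(-5/1324) = -3 - 5/3972 = -11921/3972 ≈ -3.0013)
v(R, H) = 3967/3972 - 138*H*R (v(R, H) = 4 + ((-138*R)*H - 11921/3972) = 4 + (-138*H*R - 11921/3972) = 4 + (-11921/3972 - 138*H*R) = 3967/3972 - 138*H*R)
v(209, -167)/d(-174, -186) = (3967/3972 - 138*(-167)*209)/((-186/(-174))) = (3967/3972 + 4816614)/((-186*(-1/174))) = 19131594775/(3972*(31/29)) = (19131594775/3972)*(29/31) = 554816248475/123132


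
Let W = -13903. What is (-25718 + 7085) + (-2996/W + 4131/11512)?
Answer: -2982144620443/160051336 ≈ -18632.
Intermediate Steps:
(-25718 + 7085) + (-2996/W + 4131/11512) = (-25718 + 7085) + (-2996/(-13903) + 4131/11512) = -18633 + (-2996*(-1/13903) + 4131*(1/11512)) = -18633 + (2996/13903 + 4131/11512) = -18633 + 91923245/160051336 = -2982144620443/160051336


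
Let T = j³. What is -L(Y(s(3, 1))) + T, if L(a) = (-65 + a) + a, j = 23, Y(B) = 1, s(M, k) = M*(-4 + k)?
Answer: 12230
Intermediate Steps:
L(a) = -65 + 2*a
T = 12167 (T = 23³ = 12167)
-L(Y(s(3, 1))) + T = -(-65 + 2*1) + 12167 = -(-65 + 2) + 12167 = -1*(-63) + 12167 = 63 + 12167 = 12230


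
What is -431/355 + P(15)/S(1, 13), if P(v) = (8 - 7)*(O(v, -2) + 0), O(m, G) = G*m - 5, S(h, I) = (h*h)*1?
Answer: -12856/355 ≈ -36.214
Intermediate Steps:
S(h, I) = h² (S(h, I) = h²*1 = h²)
O(m, G) = -5 + G*m
P(v) = -5 - 2*v (P(v) = (8 - 7)*((-5 - 2*v) + 0) = 1*(-5 - 2*v) = -5 - 2*v)
-431/355 + P(15)/S(1, 13) = -431/355 + (-5 - 2*15)/(1²) = -431*1/355 + (-5 - 30)/1 = -431/355 - 35*1 = -431/355 - 35 = -12856/355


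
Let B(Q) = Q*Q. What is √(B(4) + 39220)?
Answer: 2*√9809 ≈ 198.08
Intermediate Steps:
B(Q) = Q²
√(B(4) + 39220) = √(4² + 39220) = √(16 + 39220) = √39236 = 2*√9809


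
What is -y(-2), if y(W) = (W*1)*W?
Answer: -4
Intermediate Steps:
y(W) = W² (y(W) = W*W = W²)
-y(-2) = -1*(-2)² = -1*4 = -4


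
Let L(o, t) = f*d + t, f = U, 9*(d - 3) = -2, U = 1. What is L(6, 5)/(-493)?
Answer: -70/4437 ≈ -0.015776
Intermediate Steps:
d = 25/9 (d = 3 + (⅑)*(-2) = 3 - 2/9 = 25/9 ≈ 2.7778)
f = 1
L(o, t) = 25/9 + t (L(o, t) = 1*(25/9) + t = 25/9 + t)
L(6, 5)/(-493) = (25/9 + 5)/(-493) = (70/9)*(-1/493) = -70/4437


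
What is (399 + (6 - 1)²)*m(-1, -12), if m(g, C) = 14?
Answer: 5936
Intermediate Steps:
(399 + (6 - 1)²)*m(-1, -12) = (399 + (6 - 1)²)*14 = (399 + 5²)*14 = (399 + 25)*14 = 424*14 = 5936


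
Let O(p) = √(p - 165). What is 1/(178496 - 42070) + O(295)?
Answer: 1/136426 + √130 ≈ 11.402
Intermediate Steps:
O(p) = √(-165 + p)
1/(178496 - 42070) + O(295) = 1/(178496 - 42070) + √(-165 + 295) = 1/136426 + √130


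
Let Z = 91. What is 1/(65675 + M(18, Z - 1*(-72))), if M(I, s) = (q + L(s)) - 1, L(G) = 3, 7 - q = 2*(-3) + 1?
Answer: 1/65689 ≈ 1.5223e-5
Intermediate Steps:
q = 12 (q = 7 - (2*(-3) + 1) = 7 - (-6 + 1) = 7 - 1*(-5) = 7 + 5 = 12)
M(I, s) = 14 (M(I, s) = (12 + 3) - 1 = 15 - 1 = 14)
1/(65675 + M(18, Z - 1*(-72))) = 1/(65675 + 14) = 1/65689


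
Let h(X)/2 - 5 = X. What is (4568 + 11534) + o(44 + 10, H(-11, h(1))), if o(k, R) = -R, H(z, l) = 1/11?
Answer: 177121/11 ≈ 16102.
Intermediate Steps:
h(X) = 10 + 2*X
H(z, l) = 1/11
(4568 + 11534) + o(44 + 10, H(-11, h(1))) = (4568 + 11534) - 1*1/11 = 16102 - 1/11 = 177121/11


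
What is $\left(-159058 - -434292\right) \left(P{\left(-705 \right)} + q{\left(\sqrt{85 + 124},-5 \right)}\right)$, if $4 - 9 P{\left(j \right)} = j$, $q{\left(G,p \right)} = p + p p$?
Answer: $\frac{244683026}{9} \approx 2.7187 \cdot 10^{7}$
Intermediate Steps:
$q{\left(G,p \right)} = p + p^{2}$
$P{\left(j \right)} = \frac{4}{9} - \frac{j}{9}$
$\left(-159058 - -434292\right) \left(P{\left(-705 \right)} + q{\left(\sqrt{85 + 124},-5 \right)}\right) = \left(-159058 - -434292\right) \left(\left(\frac{4}{9} - - \frac{235}{3}\right) - 5 \left(1 - 5\right)\right) = \left(-159058 + 434292\right) \left(\left(\frac{4}{9} + \frac{235}{3}\right) - -20\right) = 275234 \left(\frac{709}{9} + 20\right) = 275234 \cdot \frac{889}{9} = \frac{244683026}{9}$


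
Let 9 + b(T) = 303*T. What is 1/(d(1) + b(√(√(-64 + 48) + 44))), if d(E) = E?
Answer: 1009883/514146283085 - 91809*I/514146283085 + 305994549*√(11 + I)/2056585132340 - 27818127*I*√(11 + I)/2056585132340 ≈ 0.00049798 - 2.2679e-5*I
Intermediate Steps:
b(T) = -9 + 303*T
1/(d(1) + b(√(√(-64 + 48) + 44))) = 1/(1 + (-9 + 303*√(√(-64 + 48) + 44))) = 1/(1 + (-9 + 303*√(√(-16) + 44))) = 1/(1 + (-9 + 303*√(4*I + 44))) = 1/(1 + (-9 + 303*√(44 + 4*I))) = 1/(-8 + 303*√(44 + 4*I))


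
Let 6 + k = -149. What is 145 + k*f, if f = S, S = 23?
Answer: -3420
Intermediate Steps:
k = -155 (k = -6 - 149 = -155)
f = 23
145 + k*f = 145 - 155*23 = 145 - 3565 = -3420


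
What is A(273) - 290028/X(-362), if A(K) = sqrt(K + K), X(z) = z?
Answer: 145014/181 + sqrt(546) ≈ 824.55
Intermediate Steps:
A(K) = sqrt(2)*sqrt(K) (A(K) = sqrt(2*K) = sqrt(2)*sqrt(K))
A(273) - 290028/X(-362) = sqrt(2)*sqrt(273) - 290028/(-362) = sqrt(546) - 290028*(-1/362) = sqrt(546) + 145014/181 = 145014/181 + sqrt(546)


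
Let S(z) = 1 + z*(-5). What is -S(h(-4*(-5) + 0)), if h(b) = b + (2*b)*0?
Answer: 99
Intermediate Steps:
h(b) = b (h(b) = b + 0 = b)
S(z) = 1 - 5*z
-S(h(-4*(-5) + 0)) = -(1 - 5*(-4*(-5) + 0)) = -(1 - 5*(20 + 0)) = -(1 - 5*20) = -(1 - 100) = -1*(-99) = 99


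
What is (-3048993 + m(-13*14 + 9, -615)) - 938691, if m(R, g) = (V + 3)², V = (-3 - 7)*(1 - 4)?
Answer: -3986595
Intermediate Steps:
V = 30 (V = -10*(-3) = 30)
m(R, g) = 1089 (m(R, g) = (30 + 3)² = 33² = 1089)
(-3048993 + m(-13*14 + 9, -615)) - 938691 = (-3048993 + 1089) - 938691 = -3047904 - 938691 = -3986595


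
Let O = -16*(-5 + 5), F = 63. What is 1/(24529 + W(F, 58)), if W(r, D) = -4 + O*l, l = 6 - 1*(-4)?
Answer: 1/24525 ≈ 4.0775e-5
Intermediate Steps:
l = 10 (l = 6 + 4 = 10)
O = 0 (O = -16*0 = -4*0 = 0)
W(r, D) = -4 (W(r, D) = -4 + 0*10 = -4 + 0 = -4)
1/(24529 + W(F, 58)) = 1/(24529 - 4) = 1/24525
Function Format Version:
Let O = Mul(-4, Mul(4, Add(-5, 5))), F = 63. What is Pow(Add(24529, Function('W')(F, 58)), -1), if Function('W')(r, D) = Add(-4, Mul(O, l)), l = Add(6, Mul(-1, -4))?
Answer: Rational(1, 24525) ≈ 4.0775e-5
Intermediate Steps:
l = 10 (l = Add(6, 4) = 10)
O = 0 (O = Mul(-4, Mul(4, 0)) = Mul(-4, 0) = 0)
Function('W')(r, D) = -4 (Function('W')(r, D) = Add(-4, Mul(0, 10)) = Add(-4, 0) = -4)
Pow(Add(24529, Function('W')(F, 58)), -1) = Pow(Add(24529, -4), -1) = Pow(24525, -1) = Rational(1, 24525)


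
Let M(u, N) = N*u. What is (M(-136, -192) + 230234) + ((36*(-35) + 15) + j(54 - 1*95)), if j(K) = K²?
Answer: 256782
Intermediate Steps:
(M(-136, -192) + 230234) + ((36*(-35) + 15) + j(54 - 1*95)) = (-192*(-136) + 230234) + ((36*(-35) + 15) + (54 - 1*95)²) = (26112 + 230234) + ((-1260 + 15) + (54 - 95)²) = 256346 + (-1245 + (-41)²) = 256346 + (-1245 + 1681) = 256346 + 436 = 256782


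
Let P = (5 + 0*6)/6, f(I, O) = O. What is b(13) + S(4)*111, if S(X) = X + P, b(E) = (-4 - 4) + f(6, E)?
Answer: 1083/2 ≈ 541.50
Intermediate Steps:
P = ⅚ (P = (5 + 0)*(⅙) = 5*(⅙) = ⅚ ≈ 0.83333)
b(E) = -8 + E (b(E) = (-4 - 4) + E = -8 + E)
S(X) = ⅚ + X (S(X) = X + ⅚ = ⅚ + X)
b(13) + S(4)*111 = (-8 + 13) + (⅚ + 4)*111 = 5 + (29/6)*111 = 5 + 1073/2 = 1083/2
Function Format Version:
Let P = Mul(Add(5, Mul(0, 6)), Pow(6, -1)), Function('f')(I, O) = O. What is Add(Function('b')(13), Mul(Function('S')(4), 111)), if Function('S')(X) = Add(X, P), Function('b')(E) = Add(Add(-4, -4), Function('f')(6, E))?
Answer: Rational(1083, 2) ≈ 541.50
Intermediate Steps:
P = Rational(5, 6) (P = Mul(Add(5, 0), Rational(1, 6)) = Mul(5, Rational(1, 6)) = Rational(5, 6) ≈ 0.83333)
Function('b')(E) = Add(-8, E) (Function('b')(E) = Add(Add(-4, -4), E) = Add(-8, E))
Function('S')(X) = Add(Rational(5, 6), X) (Function('S')(X) = Add(X, Rational(5, 6)) = Add(Rational(5, 6), X))
Add(Function('b')(13), Mul(Function('S')(4), 111)) = Add(Add(-8, 13), Mul(Add(Rational(5, 6), 4), 111)) = Add(5, Mul(Rational(29, 6), 111)) = Add(5, Rational(1073, 2)) = Rational(1083, 2)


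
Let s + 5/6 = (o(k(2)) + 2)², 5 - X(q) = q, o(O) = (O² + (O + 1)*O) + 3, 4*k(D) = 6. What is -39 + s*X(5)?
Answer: -39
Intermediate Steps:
k(D) = 3/2 (k(D) = (¼)*6 = 3/2)
o(O) = 3 + O² + O*(1 + O) (o(O) = (O² + (1 + O)*O) + 3 = (O² + O*(1 + O)) + 3 = 3 + O² + O*(1 + O))
X(q) = 5 - q
s = 721/6 (s = -⅚ + ((3 + 3/2 + 2*(3/2)²) + 2)² = -⅚ + ((3 + 3/2 + 2*(9/4)) + 2)² = -⅚ + ((3 + 3/2 + 9/2) + 2)² = -⅚ + (9 + 2)² = -⅚ + 11² = -⅚ + 121 = 721/6 ≈ 120.17)
-39 + s*X(5) = -39 + 721*(5 - 1*5)/6 = -39 + 721*(5 - 5)/6 = -39 + (721/6)*0 = -39 + 0 = -39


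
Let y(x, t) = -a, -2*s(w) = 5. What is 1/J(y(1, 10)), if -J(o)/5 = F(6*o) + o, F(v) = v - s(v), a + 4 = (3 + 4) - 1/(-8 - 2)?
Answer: 1/96 ≈ 0.010417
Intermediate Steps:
s(w) = -5/2 (s(w) = -1/2*5 = -5/2)
a = 31/10 (a = -4 + ((3 + 4) - 1/(-8 - 2)) = -4 + (7 - 1/(-10)) = -4 + (7 - 1*(-1/10)) = -4 + (7 + 1/10) = -4 + 71/10 = 31/10 ≈ 3.1000)
y(x, t) = -31/10 (y(x, t) = -1*31/10 = -31/10)
F(v) = 5/2 + v (F(v) = v - 1*(-5/2) = v + 5/2 = 5/2 + v)
J(o) = -25/2 - 35*o (J(o) = -5*((5/2 + 6*o) + o) = -5*(5/2 + 7*o) = -25/2 - 35*o)
1/J(y(1, 10)) = 1/(-25/2 - 35*(-31/10)) = 1/(-25/2 + 217/2) = 1/96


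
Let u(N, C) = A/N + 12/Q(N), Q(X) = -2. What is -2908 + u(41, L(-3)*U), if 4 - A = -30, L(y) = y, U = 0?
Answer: -119440/41 ≈ -2913.2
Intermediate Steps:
A = 34 (A = 4 - 1*(-30) = 4 + 30 = 34)
u(N, C) = -6 + 34/N (u(N, C) = 34/N + 12/(-2) = 34/N + 12*(-½) = 34/N - 6 = -6 + 34/N)
-2908 + u(41, L(-3)*U) = -2908 + (-6 + 34/41) = -2908 - 212/41 = -119440/41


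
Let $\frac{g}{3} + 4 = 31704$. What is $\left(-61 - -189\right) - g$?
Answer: $-94972$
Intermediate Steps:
$g = 95100$ ($g = -12 + 3 \cdot 31704 = -12 + 95112 = 95100$)
$\left(-61 - -189\right) - g = \left(-61 - -189\right) - 95100 = \left(-61 + 189\right) - 95100 = 128 - 95100 = -94972$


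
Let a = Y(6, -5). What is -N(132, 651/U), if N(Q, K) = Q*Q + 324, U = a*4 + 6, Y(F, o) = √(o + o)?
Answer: -17748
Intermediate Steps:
Y(F, o) = √2*√o (Y(F, o) = √(2*o) = √2*√o)
a = I*√10 (a = √2*√(-5) = √2*(I*√5) = I*√10 ≈ 3.1623*I)
U = 6 + 4*I*√10 (U = (I*√10)*4 + 6 = 4*I*√10 + 6 = 6 + 4*I*√10 ≈ 6.0 + 12.649*I)
N(Q, K) = 324 + Q² (N(Q, K) = Q² + 324 = 324 + Q²)
-N(132, 651/U) = -(324 + 132²) = -(324 + 17424) = -1*17748 = -17748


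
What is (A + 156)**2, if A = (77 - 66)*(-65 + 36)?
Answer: 26569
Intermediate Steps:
A = -319 (A = 11*(-29) = -319)
(A + 156)**2 = (-319 + 156)**2 = (-163)**2 = 26569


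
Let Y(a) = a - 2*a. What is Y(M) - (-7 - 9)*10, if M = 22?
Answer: 138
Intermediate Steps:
Y(a) = -a
Y(M) - (-7 - 9)*10 = -1*22 - (-7 - 9)*10 = -22 - (-16)*10 = -22 - 1*(-160) = -22 + 160 = 138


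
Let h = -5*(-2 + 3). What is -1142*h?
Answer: 5710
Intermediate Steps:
h = -5 (h = -5*1 = -5)
-1142*h = -1142*(-5) = 5710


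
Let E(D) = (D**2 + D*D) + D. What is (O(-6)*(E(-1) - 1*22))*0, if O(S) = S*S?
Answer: 0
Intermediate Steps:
E(D) = D + 2*D**2 (E(D) = (D**2 + D**2) + D = 2*D**2 + D = D + 2*D**2)
O(S) = S**2
(O(-6)*(E(-1) - 1*22))*0 = ((-6)**2*(-(1 + 2*(-1)) - 1*22))*0 = (36*(-(1 - 2) - 22))*0 = (36*(-1*(-1) - 22))*0 = (36*(1 - 22))*0 = (36*(-21))*0 = -756*0 = 0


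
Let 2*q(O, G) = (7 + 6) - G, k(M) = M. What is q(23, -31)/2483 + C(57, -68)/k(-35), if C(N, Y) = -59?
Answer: 147267/86905 ≈ 1.6946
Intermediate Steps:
q(O, G) = 13/2 - G/2 (q(O, G) = ((7 + 6) - G)/2 = (13 - G)/2 = 13/2 - G/2)
q(23, -31)/2483 + C(57, -68)/k(-35) = (13/2 - ½*(-31))/2483 - 59/(-35) = (13/2 + 31/2)*(1/2483) - 59*(-1/35) = 22*(1/2483) + 59/35 = 22/2483 + 59/35 = 147267/86905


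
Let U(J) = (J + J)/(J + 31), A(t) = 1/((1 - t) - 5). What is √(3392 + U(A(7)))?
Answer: 27*√134470/170 ≈ 58.241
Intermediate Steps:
A(t) = 1/(-4 - t)
U(J) = 2*J/(31 + J) (U(J) = (2*J)/(31 + J) = 2*J/(31 + J))
√(3392 + U(A(7))) = √(3392 + 2*(-1/(4 + 7))/(31 - 1/(4 + 7))) = √(3392 + 2*(-1/11)/(31 - 1/11)) = √(3392 + 2*(-1/11)/(340/11)) = √(3392 + 2*(-1/11)*(11/340)) = √(3392 - 1/170) = √(576639/170) = 27*√134470/170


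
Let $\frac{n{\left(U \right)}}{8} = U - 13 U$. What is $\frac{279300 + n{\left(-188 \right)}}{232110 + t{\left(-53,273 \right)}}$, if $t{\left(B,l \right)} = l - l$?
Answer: $\frac{49558}{38685} \approx 1.2811$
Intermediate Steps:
$n{\left(U \right)} = - 96 U$ ($n{\left(U \right)} = 8 \left(U - 13 U\right) = 8 \left(- 12 U\right) = - 96 U$)
$t{\left(B,l \right)} = 0$
$\frac{279300 + n{\left(-188 \right)}}{232110 + t{\left(-53,273 \right)}} = \frac{279300 - -18048}{232110 + 0} = \frac{279300 + 18048}{232110} = 297348 \cdot \frac{1}{232110} = \frac{49558}{38685}$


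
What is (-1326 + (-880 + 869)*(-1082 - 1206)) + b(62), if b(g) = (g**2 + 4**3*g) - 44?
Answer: 31610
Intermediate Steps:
b(g) = -44 + g**2 + 64*g (b(g) = (g**2 + 64*g) - 44 = -44 + g**2 + 64*g)
(-1326 + (-880 + 869)*(-1082 - 1206)) + b(62) = (-1326 + (-880 + 869)*(-1082 - 1206)) + (-44 + 62**2 + 64*62) = (-1326 - 11*(-2288)) + (-44 + 3844 + 3968) = (-1326 + 25168) + 7768 = 23842 + 7768 = 31610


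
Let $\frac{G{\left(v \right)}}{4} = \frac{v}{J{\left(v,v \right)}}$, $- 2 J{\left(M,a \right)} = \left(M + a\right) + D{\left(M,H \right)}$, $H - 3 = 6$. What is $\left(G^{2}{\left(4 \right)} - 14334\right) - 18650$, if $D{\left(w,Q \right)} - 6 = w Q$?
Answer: $- \frac{20614744}{625} \approx -32984.0$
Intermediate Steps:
$H = 9$ ($H = 3 + 6 = 9$)
$D{\left(w,Q \right)} = 6 + Q w$ ($D{\left(w,Q \right)} = 6 + w Q = 6 + Q w$)
$J{\left(M,a \right)} = -3 - 5 M - \frac{a}{2}$ ($J{\left(M,a \right)} = - \frac{\left(M + a\right) + \left(6 + 9 M\right)}{2} = - \frac{6 + a + 10 M}{2} = -3 - 5 M - \frac{a}{2}$)
$G{\left(v \right)} = \frac{4 v}{-3 - \frac{11 v}{2}}$ ($G{\left(v \right)} = 4 \frac{v}{-3 - 5 v - \frac{v}{2}} = 4 \frac{v}{-3 - \frac{11 v}{2}} = \frac{4 v}{-3 - \frac{11 v}{2}}$)
$\left(G^{2}{\left(4 \right)} - 14334\right) - 18650 = \left(\left(\left(-8\right) 4 \frac{1}{6 + 11 \cdot 4}\right)^{2} - 14334\right) - 18650 = \left(\left(\left(-8\right) 4 \frac{1}{6 + 44}\right)^{2} - 14334\right) - 18650 = \left(\left(\left(-8\right) 4 \cdot \frac{1}{50}\right)^{2} - 14334\right) - 18650 = \left(\left(- \frac{16}{25}\right)^{2} - 14334\right) - 18650 = \left(\frac{256}{625} - 14334\right) - 18650 = - \frac{8958494}{625} - 18650 = - \frac{20614744}{625}$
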